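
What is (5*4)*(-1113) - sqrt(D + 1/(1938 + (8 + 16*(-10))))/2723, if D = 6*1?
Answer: -22260 - sqrt(19140562)/4863278 ≈ -22260.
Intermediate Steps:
D = 6
(5*4)*(-1113) - sqrt(D + 1/(1938 + (8 + 16*(-10))))/2723 = (5*4)*(-1113) - sqrt(6 + 1/(1938 + (8 + 16*(-10))))/2723 = 20*(-1113) - sqrt(6 + 1/(1938 + (8 - 160)))/2723 = -22260 - sqrt(6 + 1/(1938 - 152))/2723 = -22260 - sqrt(6 + 1/1786)/2723 = -22260 - sqrt(10717/1786)/2723 = -22260 - sqrt(19140562)/1786/2723 = -22260 - sqrt(19140562)/4863278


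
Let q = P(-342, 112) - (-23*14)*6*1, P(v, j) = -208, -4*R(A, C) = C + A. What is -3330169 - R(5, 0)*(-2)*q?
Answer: -3334479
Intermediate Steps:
R(A, C) = -A/4 - C/4 (R(A, C) = -(C + A)/4 = -(A + C)/4 = -A/4 - C/4)
q = 1724 (q = -208 - (-23*14)*6*1 = -208 - (-322)*6 = -208 - 1*(-1932) = -208 + 1932 = 1724)
-3330169 - R(5, 0)*(-2)*q = -3330169 - (-1/4*5 - 1/4*0)*(-2)*1724 = -3330169 - (-5/4 + 0)*(-2)*1724 = -3330169 - (-5/4*(-2))*1724 = -3330169 - 5*1724/2 = -3330169 - 1*4310 = -3330169 - 4310 = -3334479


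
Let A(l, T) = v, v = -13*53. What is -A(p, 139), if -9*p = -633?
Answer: 689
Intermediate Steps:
p = 211/3 (p = -⅑*(-633) = 211/3 ≈ 70.333)
v = -689
A(l, T) = -689
-A(p, 139) = -1*(-689) = 689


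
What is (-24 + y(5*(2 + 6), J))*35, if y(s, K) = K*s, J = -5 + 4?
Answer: -2240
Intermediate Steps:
J = -1
(-24 + y(5*(2 + 6), J))*35 = (-24 - 5*(2 + 6))*35 = (-24 - 5*8)*35 = (-24 - 1*40)*35 = (-24 - 40)*35 = -64*35 = -2240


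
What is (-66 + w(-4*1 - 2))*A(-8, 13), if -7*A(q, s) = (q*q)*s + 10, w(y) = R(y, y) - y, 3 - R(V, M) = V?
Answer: 42942/7 ≈ 6134.6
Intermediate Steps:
R(V, M) = 3 - V
w(y) = 3 - 2*y (w(y) = (3 - y) - y = 3 - 2*y)
A(q, s) = -10/7 - s*q**2/7 (A(q, s) = -((q*q)*s + 10)/7 = -(q**2*s + 10)/7 = -(s*q**2 + 10)/7 = -(10 + s*q**2)/7 = -10/7 - s*q**2/7)
(-66 + w(-4*1 - 2))*A(-8, 13) = (-66 + (3 - 2*(-4*1 - 2)))*(-10/7 - 1/7*13*(-8)**2) = (-66 + (3 - 2*(-4 - 2)))*(-10/7 - 1/7*13*64) = (-66 + (3 - 2*(-6)))*(-10/7 - 832/7) = (-66 + (3 + 12))*(-842/7) = (-66 + 15)*(-842/7) = -51*(-842/7) = 42942/7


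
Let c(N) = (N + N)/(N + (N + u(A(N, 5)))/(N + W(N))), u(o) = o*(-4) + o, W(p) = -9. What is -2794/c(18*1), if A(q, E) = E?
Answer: -76835/54 ≈ -1422.9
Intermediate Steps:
u(o) = -3*o (u(o) = -4*o + o = -3*o)
c(N) = 2*N/(N + (-15 + N)/(-9 + N)) (c(N) = (N + N)/(N + (N - 3*5)/(N - 9)) = (2*N)/(N + (N - 15)/(-9 + N)) = (2*N)/(N + (-15 + N)/(-9 + N)) = 2*N/(N + (-15 + N)/(-9 + N)))
-2794/c(18*1) = -2794*(-15 + (18*1)² - 144)/(36*(-9 + 18*1)) = -2794*(-15 + 18² - 8*18)/(36*(-9 + 18)) = -2794/(2*18*9/(-15 + 324 - 144)) = -2794/(2*18*9/165) = -2794/(2*18*(1/165)*9) = -2794/108/55 = -2794*55/108 = -76835/54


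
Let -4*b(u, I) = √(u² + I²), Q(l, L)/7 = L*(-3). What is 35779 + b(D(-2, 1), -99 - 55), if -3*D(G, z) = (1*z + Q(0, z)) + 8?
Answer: 35779 - √5933/2 ≈ 35741.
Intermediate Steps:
Q(l, L) = -21*L (Q(l, L) = 7*(L*(-3)) = 7*(-3*L) = -21*L)
D(G, z) = -8/3 + 20*z/3 (D(G, z) = -((1*z - 21*z) + 8)/3 = -((z - 21*z) + 8)/3 = -(-20*z + 8)/3 = -(8 - 20*z)/3 = -8/3 + 20*z/3)
b(u, I) = -√(I² + u²)/4 (b(u, I) = -√(u² + I²)/4 = -√(I² + u²)/4)
35779 + b(D(-2, 1), -99 - 55) = 35779 - √((-99 - 55)² + (-8/3 + (20/3)*1)²)/4 = 35779 - √((-154)² + (-8/3 + 20/3)²)/4 = 35779 - √(23716 + 4²)/4 = 35779 - √(23716 + 16)/4 = 35779 - √5933/2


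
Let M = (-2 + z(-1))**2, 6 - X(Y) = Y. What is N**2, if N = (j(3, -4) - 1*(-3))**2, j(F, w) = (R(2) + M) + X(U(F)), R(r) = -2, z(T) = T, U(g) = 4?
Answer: 20736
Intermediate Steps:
X(Y) = 6 - Y
M = 9 (M = (-2 - 1)**2 = (-3)**2 = 9)
j(F, w) = 9 (j(F, w) = (-2 + 9) + (6 - 1*4) = 7 + (6 - 4) = 7 + 2 = 9)
N = 144 (N = (9 - 1*(-3))**2 = (9 + 3)**2 = 12**2 = 144)
N**2 = 144**2 = 20736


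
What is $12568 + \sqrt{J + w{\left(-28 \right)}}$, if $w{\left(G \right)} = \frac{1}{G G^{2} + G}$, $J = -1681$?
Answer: $12568 + \frac{i \sqrt{203031353595}}{10990} \approx 12568.0 + 41.0 i$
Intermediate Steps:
$w{\left(G \right)} = \frac{1}{G + G^{3}}$ ($w{\left(G \right)} = \frac{1}{G^{3} + G} = \frac{1}{G + G^{3}}$)
$12568 + \sqrt{J + w{\left(-28 \right)}} = 12568 + \sqrt{-1681 + \frac{1}{-28 + \left(-28\right)^{3}}} = 12568 + \sqrt{-1681 + \frac{1}{-28 - 21952}} = 12568 + \sqrt{-1681 + \frac{1}{-21980}} = 12568 + \sqrt{-1681 - \frac{1}{21980}} = 12568 + \sqrt{- \frac{36948381}{21980}} = 12568 + \frac{i \sqrt{203031353595}}{10990}$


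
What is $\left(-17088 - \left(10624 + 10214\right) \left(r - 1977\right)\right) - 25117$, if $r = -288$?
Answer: $47155865$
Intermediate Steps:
$\left(-17088 - \left(10624 + 10214\right) \left(r - 1977\right)\right) - 25117 = \left(-17088 - \left(10624 + 10214\right) \left(-288 - 1977\right)\right) - 25117 = \left(-17088 - 20838 \left(-2265\right)\right) - 25117 = \left(-17088 - -47198070\right) - 25117 = \left(-17088 + 47198070\right) - 25117 = 47180982 - 25117 = 47155865$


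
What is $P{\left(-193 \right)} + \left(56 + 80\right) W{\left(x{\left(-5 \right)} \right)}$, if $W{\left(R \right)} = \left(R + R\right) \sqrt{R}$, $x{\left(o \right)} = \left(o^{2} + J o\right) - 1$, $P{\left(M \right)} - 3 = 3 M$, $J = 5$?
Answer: $-576 - 272 i \approx -576.0 - 272.0 i$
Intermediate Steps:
$P{\left(M \right)} = 3 + 3 M$
$x{\left(o \right)} = -1 + o^{2} + 5 o$ ($x{\left(o \right)} = \left(o^{2} + 5 o\right) - 1 = -1 + o^{2} + 5 o$)
$W{\left(R \right)} = 2 R^{\frac{3}{2}}$ ($W{\left(R \right)} = 2 R \sqrt{R} = 2 R^{\frac{3}{2}}$)
$P{\left(-193 \right)} + \left(56 + 80\right) W{\left(x{\left(-5 \right)} \right)} = \left(3 + 3 \left(-193\right)\right) + \left(56 + 80\right) 2 \left(-1 + \left(-5\right)^{2} + 5 \left(-5\right)\right)^{\frac{3}{2}} = \left(3 - 579\right) + 136 \cdot 2 \left(-1 + 25 - 25\right)^{\frac{3}{2}} = -576 + 136 \cdot 2 \left(-1\right)^{\frac{3}{2}} = -576 + 136 \cdot 2 \left(- i\right) = -576 + 136 \left(- 2 i\right) = -576 - 272 i$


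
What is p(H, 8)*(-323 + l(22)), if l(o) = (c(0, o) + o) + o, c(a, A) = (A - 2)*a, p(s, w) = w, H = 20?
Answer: -2232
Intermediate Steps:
c(a, A) = a*(-2 + A) (c(a, A) = (-2 + A)*a = a*(-2 + A))
l(o) = 2*o (l(o) = (0*(-2 + o) + o) + o = (0 + o) + o = o + o = 2*o)
p(H, 8)*(-323 + l(22)) = 8*(-323 + 2*22) = 8*(-323 + 44) = 8*(-279) = -2232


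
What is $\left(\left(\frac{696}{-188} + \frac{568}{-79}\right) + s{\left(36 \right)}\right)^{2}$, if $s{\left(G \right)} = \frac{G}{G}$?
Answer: $\frac{1349019441}{13786369} \approx 97.852$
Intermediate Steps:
$s{\left(G \right)} = 1$
$\left(\left(\frac{696}{-188} + \frac{568}{-79}\right) + s{\left(36 \right)}\right)^{2} = \left(\left(\frac{696}{-188} + \frac{568}{-79}\right) + 1\right)^{2} = \left(\left(696 \left(- \frac{1}{188}\right) + 568 \left(- \frac{1}{79}\right)\right) + 1\right)^{2} = \left(\left(- \frac{174}{47} - \frac{568}{79}\right) + 1\right)^{2} = \left(- \frac{40442}{3713} + 1\right)^{2} = \left(- \frac{36729}{3713}\right)^{2} = \frac{1349019441}{13786369}$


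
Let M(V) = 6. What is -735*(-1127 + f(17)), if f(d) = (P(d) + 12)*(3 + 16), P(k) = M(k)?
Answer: 576975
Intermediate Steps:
P(k) = 6
f(d) = 342 (f(d) = (6 + 12)*(3 + 16) = 18*19 = 342)
-735*(-1127 + f(17)) = -735*(-1127 + 342) = -735*(-785) = 576975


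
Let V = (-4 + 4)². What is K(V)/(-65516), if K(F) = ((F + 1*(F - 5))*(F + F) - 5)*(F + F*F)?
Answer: 0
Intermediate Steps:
V = 0 (V = 0² = 0)
K(F) = (-5 + 2*F*(-5 + 2*F))*(F + F²) (K(F) = ((F + 1*(-5 + F))*(2*F) - 5)*(F + F²) = ((F + (-5 + F))*(2*F) - 5)*(F + F²) = ((-5 + 2*F)*(2*F) - 5)*(F + F²) = (2*F*(-5 + 2*F) - 5)*(F + F²) = (-5 + 2*F*(-5 + 2*F))*(F + F²))
K(V)/(-65516) = (0*(-5 - 15*0 - 6*0² + 4*0³))/(-65516) = (0*(-5 + 0 - 6*0 + 4*0))*(-1/65516) = (0*(-5 + 0 + 0 + 0))*(-1/65516) = (0*(-5))*(-1/65516) = 0*(-1/65516) = 0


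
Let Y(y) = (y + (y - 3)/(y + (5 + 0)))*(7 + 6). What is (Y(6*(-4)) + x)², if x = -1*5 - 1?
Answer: 32387481/361 ≈ 89716.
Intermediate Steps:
x = -6 (x = -5 - 1 = -6)
Y(y) = 13*y + 13*(-3 + y)/(5 + y) (Y(y) = (y + (-3 + y)/(y + 5))*13 = (y + (-3 + y)/(5 + y))*13 = 13*y + 13*(-3 + y)/(5 + y))
(Y(6*(-4)) + x)² = (13*(-3 + (6*(-4))² + 6*(6*(-4)))/(5 + 6*(-4)) - 6)² = (13*(-3 + (-24)² + 6*(-24))/(5 - 24) - 6)² = (13*(-3 + 576 - 144)/(-19) - 6)² = (13*(-1/19)*429 - 6)² = (-5577/19 - 6)² = (-5691/19)² = 32387481/361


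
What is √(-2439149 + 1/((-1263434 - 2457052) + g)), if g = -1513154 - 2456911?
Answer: 10*I*√1442624301949383861/7690551 ≈ 1561.8*I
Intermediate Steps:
g = -3970065
√(-2439149 + 1/((-1263434 - 2457052) + g)) = √(-2439149 + 1/((-1263434 - 2457052) - 3970065)) = √(-2439149 + 1/(-3720486 - 3970065)) = √(-2439149 + 1/(-7690551)) = √(-2439149 - 1/7690551) = √(-18758399781100/7690551) = 10*I*√1442624301949383861/7690551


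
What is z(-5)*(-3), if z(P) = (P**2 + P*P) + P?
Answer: -135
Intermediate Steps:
z(P) = P + 2*P**2 (z(P) = (P**2 + P**2) + P = 2*P**2 + P = P + 2*P**2)
z(-5)*(-3) = -5*(1 + 2*(-5))*(-3) = -5*(1 - 10)*(-3) = -5*(-9)*(-3) = 45*(-3) = -135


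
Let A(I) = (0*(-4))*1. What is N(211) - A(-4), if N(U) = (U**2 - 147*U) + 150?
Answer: 13654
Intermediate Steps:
A(I) = 0 (A(I) = 0*1 = 0)
N(U) = 150 + U**2 - 147*U
N(211) - A(-4) = (150 + 211**2 - 147*211) - 1*0 = (150 + 44521 - 31017) + 0 = 13654 + 0 = 13654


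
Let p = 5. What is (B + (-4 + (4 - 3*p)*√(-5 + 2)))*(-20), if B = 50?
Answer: -920 + 220*I*√3 ≈ -920.0 + 381.05*I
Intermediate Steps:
(B + (-4 + (4 - 3*p)*√(-5 + 2)))*(-20) = (50 + (-4 + (4 - 3*5)*√(-5 + 2)))*(-20) = (50 + (-4 + (4 - 15)*√(-3)))*(-20) = (50 + (-4 - 11*I*√3))*(-20) = (46 - 11*I*√3)*(-20) = -920 + 220*I*√3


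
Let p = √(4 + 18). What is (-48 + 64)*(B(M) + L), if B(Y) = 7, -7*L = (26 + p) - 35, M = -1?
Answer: 928/7 - 16*√22/7 ≈ 121.85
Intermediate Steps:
p = √22 ≈ 4.6904
L = 9/7 - √22/7 (L = -((26 + √22) - 35)/7 = -(-9 + √22)/7 = 9/7 - √22/7 ≈ 0.61565)
(-48 + 64)*(B(M) + L) = (-48 + 64)*(7 + (9/7 - √22/7)) = 16*(58/7 - √22/7) = 928/7 - 16*√22/7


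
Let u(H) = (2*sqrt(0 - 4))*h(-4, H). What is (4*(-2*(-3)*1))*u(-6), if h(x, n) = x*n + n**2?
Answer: 5760*I ≈ 5760.0*I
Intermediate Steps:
h(x, n) = n**2 + n*x (h(x, n) = n*x + n**2 = n**2 + n*x)
u(H) = 4*I*H*(-4 + H) (u(H) = (2*sqrt(0 - 4))*(H*(H - 4)) = (2*sqrt(-4))*(H*(-4 + H)) = (2*(2*I))*(H*(-4 + H)) = (4*I)*(H*(-4 + H)) = 4*I*H*(-4 + H))
(4*(-2*(-3)*1))*u(-6) = (4*(-2*(-3)*1))*(4*I*(-6)*(-4 - 6)) = (4*(6*1))*(4*I*(-6)*(-10)) = (4*6)*(240*I) = 24*(240*I) = 5760*I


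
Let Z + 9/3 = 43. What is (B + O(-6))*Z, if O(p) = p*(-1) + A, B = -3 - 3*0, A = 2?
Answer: 200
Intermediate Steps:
Z = 40 (Z = -3 + 43 = 40)
B = -3 (B = -3 + 0 = -3)
O(p) = 2 - p (O(p) = p*(-1) + 2 = -p + 2 = 2 - p)
(B + O(-6))*Z = (-3 + (2 - 1*(-6)))*40 = (-3 + (2 + 6))*40 = (-3 + 8)*40 = 5*40 = 200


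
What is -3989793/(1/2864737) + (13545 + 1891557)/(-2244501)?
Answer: -2850443355998873227/249389 ≈ -1.1430e+13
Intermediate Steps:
-3989793/(1/2864737) + (13545 + 1891557)/(-2244501) = -3989793/1/2864737 + 1905102*(-1/2244501) = -3989793*2864737 - 211678/249389 = -11429707629441 - 211678/249389 = -2850443355998873227/249389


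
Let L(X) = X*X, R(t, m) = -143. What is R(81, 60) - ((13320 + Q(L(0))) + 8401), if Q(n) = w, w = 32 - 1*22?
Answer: -21874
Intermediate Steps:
w = 10 (w = 32 - 22 = 10)
L(X) = X²
Q(n) = 10
R(81, 60) - ((13320 + Q(L(0))) + 8401) = -143 - ((13320 + 10) + 8401) = -143 - (13330 + 8401) = -143 - 1*21731 = -143 - 21731 = -21874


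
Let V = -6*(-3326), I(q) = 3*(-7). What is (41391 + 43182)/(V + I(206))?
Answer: 9397/2215 ≈ 4.2424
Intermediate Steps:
I(q) = -21
V = 19956
(41391 + 43182)/(V + I(206)) = (41391 + 43182)/(19956 - 21) = 84573/19935 = 84573*(1/19935) = 9397/2215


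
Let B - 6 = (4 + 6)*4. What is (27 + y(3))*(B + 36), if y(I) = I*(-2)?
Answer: 1722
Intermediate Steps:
y(I) = -2*I
B = 46 (B = 6 + (4 + 6)*4 = 6 + 10*4 = 6 + 40 = 46)
(27 + y(3))*(B + 36) = (27 - 2*3)*(46 + 36) = (27 - 6)*82 = 21*82 = 1722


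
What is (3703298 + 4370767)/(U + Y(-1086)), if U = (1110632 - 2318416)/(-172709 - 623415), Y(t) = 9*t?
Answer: -1606989231015/1945027048 ≈ -826.20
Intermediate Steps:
U = 301946/199031 (U = -1207784/(-796124) = -1207784*(-1/796124) = 301946/199031 ≈ 1.5171)
(3703298 + 4370767)/(U + Y(-1086)) = (3703298 + 4370767)/(301946/199031 + 9*(-1086)) = 8074065/(301946/199031 - 9774) = 8074065/(-1945027048/199031) = 8074065*(-199031/1945027048) = -1606989231015/1945027048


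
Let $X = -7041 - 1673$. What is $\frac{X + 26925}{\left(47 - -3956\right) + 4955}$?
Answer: $\frac{18211}{8958} \approx 2.0329$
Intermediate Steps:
$X = -8714$
$\frac{X + 26925}{\left(47 - -3956\right) + 4955} = \frac{-8714 + 26925}{\left(47 - -3956\right) + 4955} = \frac{18211}{\left(47 + 3956\right) + 4955} = \frac{18211}{4003 + 4955} = \frac{18211}{8958}$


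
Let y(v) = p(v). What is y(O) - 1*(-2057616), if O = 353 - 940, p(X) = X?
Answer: 2057029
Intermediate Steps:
O = -587
y(v) = v
y(O) - 1*(-2057616) = -587 - 1*(-2057616) = -587 + 2057616 = 2057029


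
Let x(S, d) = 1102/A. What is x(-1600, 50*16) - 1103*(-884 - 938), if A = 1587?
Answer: 3189341044/1587 ≈ 2.0097e+6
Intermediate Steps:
x(S, d) = 1102/1587
x(-1600, 50*16) - 1103*(-884 - 938) = 1102/1587 - 1103*(-884 - 938) = 1102/1587 - 1103*(-1822) = 1102/1587 + 2009666 = 3189341044/1587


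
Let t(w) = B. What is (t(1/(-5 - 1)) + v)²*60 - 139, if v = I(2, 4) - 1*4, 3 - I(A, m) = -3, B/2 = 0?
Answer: 101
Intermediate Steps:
B = 0 (B = 2*0 = 0)
I(A, m) = 6 (I(A, m) = 3 - 1*(-3) = 3 + 3 = 6)
t(w) = 0
v = 2 (v = 6 - 1*4 = 6 - 4 = 2)
(t(1/(-5 - 1)) + v)²*60 - 139 = (0 + 2)²*60 - 139 = 2²*60 - 139 = 4*60 - 139 = 240 - 139 = 101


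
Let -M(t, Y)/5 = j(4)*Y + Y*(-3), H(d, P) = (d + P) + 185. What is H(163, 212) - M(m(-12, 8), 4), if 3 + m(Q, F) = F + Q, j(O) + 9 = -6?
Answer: 200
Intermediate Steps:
H(d, P) = 185 + P + d (H(d, P) = (P + d) + 185 = 185 + P + d)
j(O) = -15 (j(O) = -9 - 6 = -15)
m(Q, F) = -3 + F + Q (m(Q, F) = -3 + (F + Q) = -3 + F + Q)
M(t, Y) = 90*Y (M(t, Y) = -5*(-15*Y + Y*(-3)) = -5*(-15*Y - 3*Y) = -(-90)*Y = 90*Y)
H(163, 212) - M(m(-12, 8), 4) = (185 + 212 + 163) - 90*4 = 560 - 1*360 = 560 - 360 = 200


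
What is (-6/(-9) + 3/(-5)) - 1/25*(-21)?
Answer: 68/75 ≈ 0.90667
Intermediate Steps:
(-6/(-9) + 3/(-5)) - 1/25*(-21) = (-6*(-⅑) + 3*(-⅕)) - 1*1/25*(-21) = (⅔ - ⅗) - 1/25*(-21) = 1/15 + 21/25 = 68/75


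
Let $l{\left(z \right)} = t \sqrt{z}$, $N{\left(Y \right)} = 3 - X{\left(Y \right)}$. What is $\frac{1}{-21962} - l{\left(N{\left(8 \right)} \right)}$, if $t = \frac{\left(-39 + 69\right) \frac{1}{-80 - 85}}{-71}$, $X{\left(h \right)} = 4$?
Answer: $- \frac{1}{21962} - \frac{2 i}{781} \approx -4.5533 \cdot 10^{-5} - 0.0025608 i$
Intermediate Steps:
$N{\left(Y \right)} = -1$ ($N{\left(Y \right)} = 3 - 4 = -1$)
$t = \frac{2}{781}$ ($t = \frac{30}{-80 - 85} \left(- \frac{1}{71}\right) = \frac{30}{-165} \left(- \frac{1}{71}\right) = 30 \left(- \frac{1}{165}\right) \left(- \frac{1}{71}\right) = \left(- \frac{2}{11}\right) \left(- \frac{1}{71}\right) = \frac{2}{781} \approx 0.0025608$)
$l{\left(z \right)} = \frac{2 \sqrt{z}}{781}$
$\frac{1}{-21962} - l{\left(N{\left(8 \right)} \right)} = \frac{1}{-21962} - \frac{2 \sqrt{-1}}{781} = - \frac{1}{21962} - \frac{2 i}{781}$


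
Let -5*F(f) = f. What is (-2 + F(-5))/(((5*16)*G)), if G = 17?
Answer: -1/1360 ≈ -0.00073529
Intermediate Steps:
F(f) = -f/5
(-2 + F(-5))/(((5*16)*G)) = (-2 - ⅕*(-5))/(((5*16)*17)) = (-2 + 1)/((80*17)) = -1/1360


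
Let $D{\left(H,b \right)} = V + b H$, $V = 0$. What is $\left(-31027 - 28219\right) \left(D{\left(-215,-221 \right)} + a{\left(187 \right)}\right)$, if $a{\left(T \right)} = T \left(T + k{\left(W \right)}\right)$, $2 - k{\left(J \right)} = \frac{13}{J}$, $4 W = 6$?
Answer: $- \frac{14438961152}{3} \approx -4.813 \cdot 10^{9}$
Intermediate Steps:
$W = \frac{3}{2}$ ($W = \frac{1}{4} \cdot 6 = \frac{3}{2} \approx 1.5$)
$k{\left(J \right)} = 2 - \frac{13}{J}$
$a{\left(T \right)} = T \left(- \frac{20}{3} + T\right)$ ($a{\left(T \right)} = T \left(T + \left(2 - \frac{13}{\frac{3}{2}}\right)\right) = T \left(T + \left(2 - \frac{26}{3}\right)\right) = T \left(T - \frac{20}{3}\right) = T \left(- \frac{20}{3} + T\right)$)
$D{\left(H,b \right)} = H b$ ($D{\left(H,b \right)} = 0 + b H = 0 + H b = H b$)
$\left(-31027 - 28219\right) \left(D{\left(-215,-221 \right)} + a{\left(187 \right)}\right) = \left(-31027 - 28219\right) \left(\left(-215\right) \left(-221\right) + \frac{1}{3} \cdot 187 \left(-20 + 3 \cdot 187\right)\right) = - 59246 \left(47515 + \frac{1}{3} \cdot 187 \left(-20 + 561\right)\right) = - 59246 \left(47515 + \frac{1}{3} \cdot 187 \cdot 541\right) = - 59246 \left(47515 + \frac{101167}{3}\right) = \left(-59246\right) \frac{243712}{3} = - \frac{14438961152}{3}$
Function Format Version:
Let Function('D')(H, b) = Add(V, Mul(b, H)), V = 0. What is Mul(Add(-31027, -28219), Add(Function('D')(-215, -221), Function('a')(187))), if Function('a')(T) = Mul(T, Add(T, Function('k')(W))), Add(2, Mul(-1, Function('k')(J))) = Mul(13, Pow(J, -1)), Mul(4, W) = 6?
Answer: Rational(-14438961152, 3) ≈ -4.8130e+9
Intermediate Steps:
W = Rational(3, 2) (W = Mul(Rational(1, 4), 6) = Rational(3, 2) ≈ 1.5000)
Function('k')(J) = Add(2, Mul(-13, Pow(J, -1))) (Function('k')(J) = Add(2, Mul(-1, Mul(13, Pow(J, -1)))) = Add(2, Mul(-13, Pow(J, -1))))
Function('a')(T) = Mul(T, Add(Rational(-20, 3), T)) (Function('a')(T) = Mul(T, Add(T, Add(2, Mul(-13, Pow(Rational(3, 2), -1))))) = Mul(T, Add(T, Add(2, Mul(-13, Rational(2, 3))))) = Mul(T, Add(T, Add(2, Rational(-26, 3)))) = Mul(T, Add(T, Rational(-20, 3))) = Mul(T, Add(Rational(-20, 3), T)))
Function('D')(H, b) = Mul(H, b) (Function('D')(H, b) = Add(0, Mul(b, H)) = Add(0, Mul(H, b)) = Mul(H, b))
Mul(Add(-31027, -28219), Add(Function('D')(-215, -221), Function('a')(187))) = Mul(Add(-31027, -28219), Add(Mul(-215, -221), Mul(Rational(1, 3), 187, Add(-20, Mul(3, 187))))) = Mul(-59246, Add(47515, Mul(Rational(1, 3), 187, Add(-20, 561)))) = Mul(-59246, Add(47515, Mul(Rational(1, 3), 187, 541))) = Mul(-59246, Add(47515, Rational(101167, 3))) = Mul(-59246, Rational(243712, 3)) = Rational(-14438961152, 3)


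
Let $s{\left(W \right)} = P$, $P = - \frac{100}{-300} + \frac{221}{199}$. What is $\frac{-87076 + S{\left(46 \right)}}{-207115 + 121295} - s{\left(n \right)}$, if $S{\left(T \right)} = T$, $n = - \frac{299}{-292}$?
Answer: $- \frac{2201993}{5123454} \approx -0.42979$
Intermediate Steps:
$n = \frac{299}{292}$ ($n = \left(-299\right) \left(- \frac{1}{292}\right) = \frac{299}{292} \approx 1.024$)
$P = \frac{862}{597}$ ($P = \left(-100\right) \left(- \frac{1}{300}\right) + 221 \cdot \frac{1}{199} = \frac{1}{3} + \frac{221}{199} = \frac{862}{597} \approx 1.4439$)
$s{\left(W \right)} = \frac{862}{597}$
$\frac{-87076 + S{\left(46 \right)}}{-207115 + 121295} - s{\left(n \right)} = \frac{-87076 + 46}{-207115 + 121295} - \frac{862}{597} = - \frac{87030}{-85820} - \frac{862}{597} = \left(-87030\right) \left(- \frac{1}{85820}\right) - \frac{862}{597} = \frac{8703}{8582} - \frac{862}{597} = - \frac{2201993}{5123454}$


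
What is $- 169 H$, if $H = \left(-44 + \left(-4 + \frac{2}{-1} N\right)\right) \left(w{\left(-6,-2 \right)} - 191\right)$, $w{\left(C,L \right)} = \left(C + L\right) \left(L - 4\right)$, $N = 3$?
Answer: $-1305018$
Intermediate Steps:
$w{\left(C,L \right)} = \left(-4 + L\right) \left(C + L\right)$ ($w{\left(C,L \right)} = \left(C + L\right) \left(-4 + L\right) = \left(-4 + L\right) \left(C + L\right)$)
$H = 7722$ ($H = \left(-44 + \left(-4 + \frac{2}{-1} \cdot 3\right)\right) \left(\left(\left(-2\right)^{2} - -24 - -8 - -12\right) - 191\right) = \left(-44 + \left(-4 + 2 \left(-1\right) 3\right)\right) \left(\left(4 + 24 + 8 + 12\right) - 191\right) = \left(-44 - 10\right) \left(48 - 191\right) = \left(-44 - 10\right) \left(-143\right) = \left(-54\right) \left(-143\right) = 7722$)
$- 169 H = \left(-169\right) 7722 = -1305018$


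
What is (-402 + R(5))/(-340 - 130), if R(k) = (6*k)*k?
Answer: 126/235 ≈ 0.53617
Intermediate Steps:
R(k) = 6*k²
(-402 + R(5))/(-340 - 130) = (-402 + 6*5²)/(-340 - 130) = (-402 + 6*25)/(-470) = (-402 + 150)*(-1/470) = -252*(-1/470) = 126/235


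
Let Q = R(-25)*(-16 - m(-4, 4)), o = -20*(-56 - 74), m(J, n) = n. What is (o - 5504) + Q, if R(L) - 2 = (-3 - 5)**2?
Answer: -4224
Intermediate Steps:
o = 2600 (o = -20*(-130) = 2600)
R(L) = 66 (R(L) = 2 + (-3 - 5)**2 = 2 + (-8)**2 = 2 + 64 = 66)
Q = -1320 (Q = 66*(-16 - 1*4) = 66*(-16 - 4) = 66*(-20) = -1320)
(o - 5504) + Q = (2600 - 5504) - 1320 = -2904 - 1320 = -4224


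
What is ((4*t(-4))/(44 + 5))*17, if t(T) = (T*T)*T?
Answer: -4352/49 ≈ -88.816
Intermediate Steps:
t(T) = T**3 (t(T) = T**2*T = T**3)
((4*t(-4))/(44 + 5))*17 = ((4*(-4)**3)/(44 + 5))*17 = ((4*(-64))/49)*17 = ((1/49)*(-256))*17 = -256/49*17 = -4352/49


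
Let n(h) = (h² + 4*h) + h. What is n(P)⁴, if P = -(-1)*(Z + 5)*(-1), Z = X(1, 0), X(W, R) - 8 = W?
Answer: 252047376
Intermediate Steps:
X(W, R) = 8 + W
Z = 9 (Z = 8 + 1 = 9)
P = -14 (P = -(-1)*(9 + 5)*(-1) = -(-1)*14*(-1) = -1*(-14)*(-1) = 14*(-1) = -14)
n(h) = h² + 5*h
n(P)⁴ = (-14*(5 - 14))⁴ = (-14*(-9))⁴ = 126⁴ = 252047376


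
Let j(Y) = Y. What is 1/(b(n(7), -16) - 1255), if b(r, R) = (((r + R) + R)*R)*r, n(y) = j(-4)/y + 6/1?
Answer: 49/51593 ≈ 0.00094974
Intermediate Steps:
n(y) = 6 - 4/y (n(y) = -4/y + 6/1 = -4/y + 6*1 = -4/y + 6 = 6 - 4/y)
b(r, R) = R*r*(r + 2*R) (b(r, R) = (((R + r) + R)*R)*r = ((r + 2*R)*R)*r = (R*(r + 2*R))*r = R*r*(r + 2*R))
1/(b(n(7), -16) - 1255) = 1/(-16*(6 - 4/7)*((6 - 4/7) + 2*(-16)) - 1255) = 1/(-16*(6 - 4*1/7)*((6 - 4*1/7) - 32) - 1255) = 1/(-16*(6 - 4/7)*((6 - 4/7) - 32) - 1255) = 1/(-16*38/7*(38/7 - 32) - 1255) = 1/(-16*38/7*(-186/7) - 1255) = 1/(113088/49 - 1255) = 1/(51593/49) = 49/51593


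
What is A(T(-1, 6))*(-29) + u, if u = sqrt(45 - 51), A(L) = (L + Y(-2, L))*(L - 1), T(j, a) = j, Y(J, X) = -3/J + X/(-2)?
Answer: 58 + I*sqrt(6) ≈ 58.0 + 2.4495*I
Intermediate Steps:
Y(J, X) = -3/J - X/2 (Y(J, X) = -3/J + X*(-1/2) = -3/J - X/2)
A(L) = (-1 + L)*(3/2 + L/2) (A(L) = (L + (-3/(-2) - L/2))*(L - 1) = (L + (-3*(-1/2) - L/2))*(-1 + L) = (L + (3/2 - L/2))*(-1 + L) = (3/2 + L/2)*(-1 + L) = (-1 + L)*(3/2 + L/2))
u = I*sqrt(6) (u = sqrt(-6) = I*sqrt(6) ≈ 2.4495*I)
A(T(-1, 6))*(-29) + u = (-3/2 - 1 + (1/2)*(-1)**2)*(-29) + I*sqrt(6) = (-3/2 - 1 + (1/2)*1)*(-29) + I*sqrt(6) = (-3/2 - 1 + 1/2)*(-29) + I*sqrt(6) = -2*(-29) + I*sqrt(6) = 58 + I*sqrt(6)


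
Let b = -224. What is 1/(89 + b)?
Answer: -1/135 ≈ -0.0074074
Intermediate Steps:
1/(89 + b) = 1/(89 - 224) = 1/(-135) = -1/135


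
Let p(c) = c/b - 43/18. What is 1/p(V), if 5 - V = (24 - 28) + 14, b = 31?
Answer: -558/1423 ≈ -0.39213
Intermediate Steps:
V = -5 (V = 5 - ((24 - 28) + 14) = 5 - (-4 + 14) = 5 - 1*10 = 5 - 10 = -5)
p(c) = -43/18 + c/31 (p(c) = c/31 - 43/18 = -43/18 + c/31)
1/p(V) = 1/(-43/18 + (1/31)*(-5)) = 1/(-43/18 - 5/31) = 1/(-1423/558) = -558/1423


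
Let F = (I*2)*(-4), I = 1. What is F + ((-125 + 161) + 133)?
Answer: 161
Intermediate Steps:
F = -8 (F = (1*2)*(-4) = 2*(-4) = -8)
F + ((-125 + 161) + 133) = -8 + ((-125 + 161) + 133) = -8 + (36 + 133) = -8 + 169 = 161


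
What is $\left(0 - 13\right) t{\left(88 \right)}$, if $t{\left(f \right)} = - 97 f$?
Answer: $110968$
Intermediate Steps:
$\left(0 - 13\right) t{\left(88 \right)} = \left(0 - 13\right) \left(\left(-97\right) 88\right) = \left(-13\right) \left(-8536\right) = 110968$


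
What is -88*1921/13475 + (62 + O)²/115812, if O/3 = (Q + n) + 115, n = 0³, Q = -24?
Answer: -1642323191/141869700 ≈ -11.576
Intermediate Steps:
n = 0
O = 273 (O = 3*((-24 + 0) + 115) = 3*(-24 + 115) = 3*91 = 273)
-88*1921/13475 + (62 + O)²/115812 = -88*1921/13475 + (62 + 273)²/115812 = -169048*1/13475 + 335²*(1/115812) = -15368/1225 + 112225*(1/115812) = -15368/1225 + 112225/115812 = -1642323191/141869700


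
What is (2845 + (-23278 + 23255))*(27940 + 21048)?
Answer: 138244136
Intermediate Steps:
(2845 + (-23278 + 23255))*(27940 + 21048) = (2845 - 23)*48988 = 2822*48988 = 138244136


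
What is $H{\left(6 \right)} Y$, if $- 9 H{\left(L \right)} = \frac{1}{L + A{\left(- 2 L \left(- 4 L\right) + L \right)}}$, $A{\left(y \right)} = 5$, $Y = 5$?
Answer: $- \frac{5}{99} \approx -0.050505$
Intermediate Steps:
$H{\left(L \right)} = - \frac{1}{9 \left(5 + L\right)}$ ($H{\left(L \right)} = - \frac{1}{9 \left(L + 5\right)} = - \frac{1}{9 \left(5 + L\right)}$)
$H{\left(6 \right)} Y = - \frac{1}{45 + 9 \cdot 6} \cdot 5 = - \frac{1}{45 + 54} \cdot 5 = - \frac{1}{99} \cdot 5 = \left(-1\right) \frac{1}{99} \cdot 5 = \left(- \frac{1}{99}\right) 5 = - \frac{5}{99}$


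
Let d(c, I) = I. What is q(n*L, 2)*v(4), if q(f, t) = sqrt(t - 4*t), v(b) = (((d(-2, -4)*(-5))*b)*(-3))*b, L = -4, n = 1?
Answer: -960*I*sqrt(6) ≈ -2351.5*I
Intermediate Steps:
v(b) = -60*b**2 (v(b) = (((-4*(-5))*b)*(-3))*b = ((20*b)*(-3))*b = (-60*b)*b = -60*b**2)
q(f, t) = sqrt(3)*sqrt(-t) (q(f, t) = sqrt(-3*t) = sqrt(3)*sqrt(-t))
q(n*L, 2)*v(4) = (sqrt(3)*sqrt(-1*2))*(-60*4**2) = (sqrt(3)*sqrt(-2))*(-60*16) = (sqrt(3)*(I*sqrt(2)))*(-960) = (I*sqrt(6))*(-960) = -960*I*sqrt(6)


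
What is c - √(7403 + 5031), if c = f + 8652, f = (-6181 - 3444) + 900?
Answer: -73 - √12434 ≈ -184.51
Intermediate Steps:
f = -8725 (f = -9625 + 900 = -8725)
c = -73 (c = -8725 + 8652 = -73)
c - √(7403 + 5031) = -73 - √(7403 + 5031) = -73 - √12434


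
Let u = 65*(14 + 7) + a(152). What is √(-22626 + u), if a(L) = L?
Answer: I*√21109 ≈ 145.29*I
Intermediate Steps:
u = 1517 (u = 65*(14 + 7) + 152 = 65*21 + 152 = 1365 + 152 = 1517)
√(-22626 + u) = √(-22626 + 1517) = √(-21109) = I*√21109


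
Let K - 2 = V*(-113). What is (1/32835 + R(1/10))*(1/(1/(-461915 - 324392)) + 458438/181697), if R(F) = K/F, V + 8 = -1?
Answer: -838638614618775863/104667035 ≈ -8.0124e+9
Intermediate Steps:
V = -9 (V = -8 - 1 = -9)
K = 1019 (K = 2 - 9*(-113) = 2 + 1017 = 1019)
R(F) = 1019/F
(1/32835 + R(1/10))*(1/(1/(-461915 - 324392)) + 458438/181697) = (1/32835 + 1019/(1/10))*(1/(1/(-461915 - 324392)) + 458438/181697) = (1/32835 + 1019/(⅒))*(1/(1/(-786307)) + 458438*(1/181697)) = (1/32835 + 1019*10)*(1/(-1/786307) + 458438/181697) = (1/32835 + 10190)*(-786307 + 458438/181697) = (334588651/32835)*(-142869164541/181697) = -838638614618775863/104667035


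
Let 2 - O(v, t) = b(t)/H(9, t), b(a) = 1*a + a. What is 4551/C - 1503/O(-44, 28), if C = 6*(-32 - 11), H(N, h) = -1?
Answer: -54311/1247 ≈ -43.553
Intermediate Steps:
b(a) = 2*a (b(a) = a + a = 2*a)
O(v, t) = 2 + 2*t (O(v, t) = 2 - 2*t/(-1) = 2 - 2*t*(-1) = 2 - (-2)*t = 2 + 2*t)
C = -258 (C = 6*(-43) = -258)
4551/C - 1503/O(-44, 28) = 4551/(-258) - 1503/(2 + 2*28) = 4551*(-1/258) - 1503/(2 + 56) = -1517/86 - 1503/58 = -54311/1247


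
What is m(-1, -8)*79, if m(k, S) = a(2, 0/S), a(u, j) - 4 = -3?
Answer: 79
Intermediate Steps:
a(u, j) = 1 (a(u, j) = 4 - 3 = 1)
m(k, S) = 1
m(-1, -8)*79 = 1*79 = 79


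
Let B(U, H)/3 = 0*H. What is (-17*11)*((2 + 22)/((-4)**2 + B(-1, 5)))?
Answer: -561/2 ≈ -280.50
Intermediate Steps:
B(U, H) = 0 (B(U, H) = 3*(0*H) = 3*0 = 0)
(-17*11)*((2 + 22)/((-4)**2 + B(-1, 5))) = (-17*11)*((2 + 22)/((-4)**2 + 0)) = -4488/(16 + 0) = -4488/16 = -187*3/2 = -561/2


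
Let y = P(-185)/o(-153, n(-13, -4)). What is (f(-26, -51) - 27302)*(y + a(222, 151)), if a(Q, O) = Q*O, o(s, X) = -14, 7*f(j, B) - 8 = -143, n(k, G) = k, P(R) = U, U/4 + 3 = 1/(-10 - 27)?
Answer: -237214932154/259 ≈ -9.1589e+8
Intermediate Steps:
U = -448/37 (U = -12 + 4/(-10 - 27) = -12 + 4/(-37) = -12 + 4*(-1/37) = -12 - 4/37 = -448/37 ≈ -12.108)
P(R) = -448/37
f(j, B) = -135/7 (f(j, B) = 8/7 + (1/7)*(-143) = 8/7 - 143/7 = -135/7)
a(Q, O) = O*Q
y = 32/37 (y = -448/37/(-14) = -448/37*(-1/14) = 32/37 ≈ 0.86486)
(f(-26, -51) - 27302)*(y + a(222, 151)) = (-135/7 - 27302)*(32/37 + 151*222) = -191249*(32/37 + 33522)/7 = -191249/7*1240346/37 = -237214932154/259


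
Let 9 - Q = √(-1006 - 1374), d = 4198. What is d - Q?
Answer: 4189 + 2*I*√595 ≈ 4189.0 + 48.785*I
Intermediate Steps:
Q = 9 - 2*I*√595 (Q = 9 - √(-1006 - 1374) = 9 - √(-2380) = 9 - 2*I*√595 ≈ 9.0 - 48.785*I)
d - Q = 4198 - (9 - 2*I*√595) = 4198 + (-9 + 2*I*√595) = 4189 + 2*I*√595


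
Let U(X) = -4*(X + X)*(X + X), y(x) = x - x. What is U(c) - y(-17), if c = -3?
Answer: -144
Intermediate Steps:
y(x) = 0
U(X) = -16*X² (U(X) = -4*2*X*2*X = -16*X²)
U(c) - y(-17) = -16*(-3)² - 1*0 = -16*9 + 0 = -144 + 0 = -144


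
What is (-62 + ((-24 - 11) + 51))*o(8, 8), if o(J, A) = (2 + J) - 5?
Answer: -230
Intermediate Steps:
o(J, A) = -3 + J
(-62 + ((-24 - 11) + 51))*o(8, 8) = (-62 + ((-24 - 11) + 51))*(-3 + 8) = (-62 + (-35 + 51))*5 = (-62 + 16)*5 = -46*5 = -230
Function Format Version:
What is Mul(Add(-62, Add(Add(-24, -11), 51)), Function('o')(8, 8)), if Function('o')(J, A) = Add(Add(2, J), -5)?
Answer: -230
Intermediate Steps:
Function('o')(J, A) = Add(-3, J)
Mul(Add(-62, Add(Add(-24, -11), 51)), Function('o')(8, 8)) = Mul(Add(-62, Add(Add(-24, -11), 51)), Add(-3, 8)) = Mul(Add(-62, Add(-35, 51)), 5) = Mul(Add(-62, 16), 5) = Mul(-46, 5) = -230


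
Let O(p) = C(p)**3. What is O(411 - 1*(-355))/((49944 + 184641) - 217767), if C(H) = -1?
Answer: -1/16818 ≈ -5.9460e-5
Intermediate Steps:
O(p) = -1 (O(p) = (-1)**3 = -1)
O(411 - 1*(-355))/((49944 + 184641) - 217767) = -1/((49944 + 184641) - 217767) = -1/(234585 - 217767) = -1/16818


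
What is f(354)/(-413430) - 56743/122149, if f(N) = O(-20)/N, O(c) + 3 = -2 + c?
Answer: -1660914890347/3575404323756 ≈ -0.46454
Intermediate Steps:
O(c) = -5 + c (O(c) = -3 + (-2 + c) = -5 + c)
f(N) = -25/N (f(N) = (-5 - 20)/N = -25/N)
f(354)/(-413430) - 56743/122149 = -25/354/(-413430) - 56743/122149 = -25*1/354*(-1/413430) - 56743*1/122149 = -25/354*(-1/413430) - 56743/122149 = 5/29270844 - 56743/122149 = -1660914890347/3575404323756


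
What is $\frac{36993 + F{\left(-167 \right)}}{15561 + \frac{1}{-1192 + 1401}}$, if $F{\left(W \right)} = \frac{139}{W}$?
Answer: $\frac{645568814}{271562875} \approx 2.3772$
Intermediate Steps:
$\frac{36993 + F{\left(-167 \right)}}{15561 + \frac{1}{-1192 + 1401}} = \frac{36993 + \frac{139}{-167}}{15561 + \frac{1}{-1192 + 1401}} = \frac{36993 + 139 \left(- \frac{1}{167}\right)}{15561 + \frac{1}{209}} = \frac{36993 - \frac{139}{167}}{15561 + \frac{1}{209}} = \frac{6177692}{167 \cdot \frac{3252250}{209}} = \frac{6177692}{167} \cdot \frac{209}{3252250} = \frac{645568814}{271562875}$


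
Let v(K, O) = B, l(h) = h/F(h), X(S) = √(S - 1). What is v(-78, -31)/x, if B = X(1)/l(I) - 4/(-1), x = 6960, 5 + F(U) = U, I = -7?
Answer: 1/1740 ≈ 0.00057471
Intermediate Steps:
X(S) = √(-1 + S)
F(U) = -5 + U
l(h) = h/(-5 + h)
B = 4 (B = √(-1 + 1)/((-7/(-5 - 7))) - 4/(-1) = √0/((-7/(-12))) - 4*(-1) = 0/((-7*(-1/12))) + 4 = 0/(7/12) + 4 = 0*(12/7) + 4 = 0 + 4 = 4)
v(K, O) = 4
v(-78, -31)/x = 4/6960 = 4*(1/6960) = 1/1740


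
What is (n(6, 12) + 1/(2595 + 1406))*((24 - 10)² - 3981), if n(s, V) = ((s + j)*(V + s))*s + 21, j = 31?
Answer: -60832588130/4001 ≈ -1.5204e+7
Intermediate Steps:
n(s, V) = 21 + s*(31 + s)*(V + s) (n(s, V) = ((s + 31)*(V + s))*s + 21 = ((31 + s)*(V + s))*s + 21 = s*(31 + s)*(V + s) + 21 = 21 + s*(31 + s)*(V + s))
(n(6, 12) + 1/(2595 + 1406))*((24 - 10)² - 3981) = ((21 + 6³ + 31*6² + 12*6² + 31*12*6) + 1/(2595 + 1406))*((24 - 10)² - 3981) = ((21 + 216 + 31*36 + 12*36 + 2232) + 1/4001)*(14² - 3981) = ((21 + 216 + 1116 + 432 + 2232) + 1/4001)*(196 - 3981) = (4017 + 1/4001)*(-3785) = (16072018/4001)*(-3785) = -60832588130/4001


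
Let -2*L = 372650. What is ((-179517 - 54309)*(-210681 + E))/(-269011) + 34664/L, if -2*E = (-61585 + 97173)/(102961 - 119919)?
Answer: -77827344930230984516/424996940921425 ≈ -1.8312e+5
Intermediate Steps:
E = 8897/8479 (E = -(-61585 + 97173)/(2*(102961 - 119919)) = -17794/(-16958) = -17794*(-1)/16958 = -1/2*(-17794/8479) = 8897/8479 ≈ 1.0493)
L = -186325 (L = -1/2*372650 = -186325)
((-179517 - 54309)*(-210681 + E))/(-269011) + 34664/L = ((-179517 - 54309)*(-210681 + 8897/8479))/(-269011) + 34664/(-186325) = -233826*(-1786355302/8479)*(-1/269011) + 34664*(-1/186325) = (417696314845452/8479)*(-1/269011) - 34664/186325 = -417696314845452/2280944269 - 34664/186325 = -77827344930230984516/424996940921425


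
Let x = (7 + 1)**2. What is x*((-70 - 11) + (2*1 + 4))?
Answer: -4800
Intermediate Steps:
x = 64 (x = 8**2 = 64)
x*((-70 - 11) + (2*1 + 4)) = 64*((-70 - 11) + (2*1 + 4)) = 64*(-81 + (2 + 4)) = 64*(-81 + 6) = 64*(-75) = -4800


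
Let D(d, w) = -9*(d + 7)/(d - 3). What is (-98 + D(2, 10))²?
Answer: 289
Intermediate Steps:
D(d, w) = -9*(7 + d)/(-3 + d)
(-98 + D(2, 10))² = (-98 + 9*(-7 - 1*2)/(-3 + 2))² = (-98 + 9*(-7 - 2)/(-1))² = (-98 + 9*(-1)*(-9))² = (-98 + 81)² = (-17)² = 289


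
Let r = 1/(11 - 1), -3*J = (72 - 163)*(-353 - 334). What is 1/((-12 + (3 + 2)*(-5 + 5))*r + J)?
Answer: -5/104201 ≈ -4.7984e-5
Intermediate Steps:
J = -20839 (J = -(72 - 163)*(-353 - 334)/3 = -(-91)*(-687)/3 = -⅓*62517 = -20839)
r = ⅒ (r = 1/10 = ⅒ ≈ 0.10000)
1/((-12 + (3 + 2)*(-5 + 5))*r + J) = 1/((-12 + (3 + 2)*(-5 + 5))*(⅒) - 20839) = 1/((-12 + 5*0)*(⅒) - 20839) = 1/((-12 + 0)*(⅒) - 20839) = 1/(-12*⅒ - 20839) = 1/(-6/5 - 20839) = 1/(-104201/5) = -5/104201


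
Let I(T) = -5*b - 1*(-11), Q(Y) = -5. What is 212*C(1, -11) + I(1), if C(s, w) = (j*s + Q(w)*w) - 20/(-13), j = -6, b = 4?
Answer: 139167/13 ≈ 10705.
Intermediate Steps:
C(s, w) = 20/13 - 6*s - 5*w (C(s, w) = (-6*s - 5*w) - 20/(-13) = (-6*s - 5*w) - 20*(-1/13) = (-6*s - 5*w) + 20/13 = 20/13 - 6*s - 5*w)
I(T) = -9 (I(T) = -5*4 - 1*(-11) = -20 + 11 = -9)
212*C(1, -11) + I(1) = 212*(20/13 - 6*1 - 5*(-11)) - 9 = 212*(20/13 - 6 + 55) - 9 = 212*(657/13) - 9 = 139284/13 - 9 = 139167/13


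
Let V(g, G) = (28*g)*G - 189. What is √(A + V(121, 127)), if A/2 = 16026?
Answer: √462139 ≈ 679.81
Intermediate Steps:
A = 32052 (A = 2*16026 = 32052)
V(g, G) = -189 + 28*G*g (V(g, G) = 28*G*g - 189 = -189 + 28*G*g)
√(A + V(121, 127)) = √(32052 + (-189 + 28*127*121)) = √(32052 + (-189 + 430276)) = √(32052 + 430087) = √462139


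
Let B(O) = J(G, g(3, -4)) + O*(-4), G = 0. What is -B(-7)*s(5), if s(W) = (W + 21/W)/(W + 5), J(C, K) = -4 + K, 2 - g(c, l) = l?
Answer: -138/5 ≈ -27.600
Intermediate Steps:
g(c, l) = 2 - l
B(O) = 2 - 4*O (B(O) = (-4 + (2 - 1*(-4))) + O*(-4) = (-4 + (2 + 4)) - 4*O = (-4 + 6) - 4*O = 2 - 4*O)
s(W) = (W + 21/W)/(5 + W)
-B(-7)*s(5) = -(2 - 4*(-7))*(21 + 5**2)/(5*(5 + 5)) = -(2 + 28)*(1/5)*(21 + 25)/10 = -30*(1/5)*(1/10)*46 = -30*23/25 = -1*138/5 = -138/5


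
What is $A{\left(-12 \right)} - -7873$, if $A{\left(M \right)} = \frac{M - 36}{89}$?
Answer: $\frac{700649}{89} \approx 7872.5$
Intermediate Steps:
$A{\left(M \right)} = - \frac{36}{89} + \frac{M}{89}$ ($A{\left(M \right)} = \left(M - 36\right) \frac{1}{89} = \left(-36 + M\right) \frac{1}{89} = - \frac{36}{89} + \frac{M}{89}$)
$A{\left(-12 \right)} - -7873 = \left(- \frac{36}{89} + \frac{1}{89} \left(-12\right)\right) - -7873 = \left(- \frac{36}{89} - \frac{12}{89}\right) + 7873 = - \frac{48}{89} + 7873 = \frac{700649}{89}$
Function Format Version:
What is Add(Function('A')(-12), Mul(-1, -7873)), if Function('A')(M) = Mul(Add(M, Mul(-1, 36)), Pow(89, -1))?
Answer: Rational(700649, 89) ≈ 7872.5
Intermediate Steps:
Function('A')(M) = Add(Rational(-36, 89), Mul(Rational(1, 89), M)) (Function('A')(M) = Mul(Add(M, -36), Rational(1, 89)) = Mul(Add(-36, M), Rational(1, 89)) = Add(Rational(-36, 89), Mul(Rational(1, 89), M)))
Add(Function('A')(-12), Mul(-1, -7873)) = Add(Add(Rational(-36, 89), Mul(Rational(1, 89), -12)), Mul(-1, -7873)) = Add(Add(Rational(-36, 89), Rational(-12, 89)), 7873) = Add(Rational(-48, 89), 7873) = Rational(700649, 89)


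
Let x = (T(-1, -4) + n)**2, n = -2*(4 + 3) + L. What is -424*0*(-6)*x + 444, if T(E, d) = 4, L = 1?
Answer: 444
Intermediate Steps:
n = -13 (n = -2*(4 + 3) + 1 = -2*7 + 1 = -14 + 1 = -13)
x = 81 (x = (4 - 13)**2 = (-9)**2 = 81)
-424*0*(-6)*x + 444 = -424*0*(-6)*81 + 444 = -0*81 + 444 = -424*0 + 444 = 0 + 444 = 444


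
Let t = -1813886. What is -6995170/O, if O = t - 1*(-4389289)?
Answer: -6995170/2575403 ≈ -2.7161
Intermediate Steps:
O = 2575403 (O = -1813886 - 1*(-4389289) = -1813886 + 4389289 = 2575403)
-6995170/O = -6995170/2575403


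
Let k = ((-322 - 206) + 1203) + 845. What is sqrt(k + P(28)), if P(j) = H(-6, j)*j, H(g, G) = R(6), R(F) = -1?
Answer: 2*sqrt(373) ≈ 38.626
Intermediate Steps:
H(g, G) = -1
P(j) = -j
k = 1520 (k = (-528 + 1203) + 845 = 675 + 845 = 1520)
sqrt(k + P(28)) = sqrt(1520 - 1*28) = sqrt(1520 - 28) = sqrt(1492) = 2*sqrt(373)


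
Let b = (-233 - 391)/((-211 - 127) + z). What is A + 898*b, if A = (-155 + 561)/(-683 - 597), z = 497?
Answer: -119552519/33920 ≈ -3524.5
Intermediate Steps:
b = -208/53 (b = (-233 - 391)/((-211 - 127) + 497) = -624/(-338 + 497) = -624/159 = -624*1/159 = -208/53 ≈ -3.9245)
A = -203/640 (A = 406/(-1280) = 406*(-1/1280) = -203/640 ≈ -0.31719)
A + 898*b = -203/640 + 898*(-208/53) = -203/640 - 186784/53 = -119552519/33920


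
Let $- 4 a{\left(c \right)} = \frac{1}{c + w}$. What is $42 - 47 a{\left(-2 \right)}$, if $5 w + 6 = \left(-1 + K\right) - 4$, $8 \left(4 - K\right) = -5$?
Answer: $\frac{5032}{131} \approx 38.412$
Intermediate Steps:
$K = \frac{37}{8}$ ($K = 4 - - \frac{5}{8} = 4 + \frac{5}{8} = \frac{37}{8} \approx 4.625$)
$w = - \frac{51}{40}$ ($w = - \frac{6}{5} + \frac{\left(-1 + \frac{37}{8}\right) - 4}{5} = - \frac{6}{5} + \frac{\frac{29}{8} - 4}{5} = - \frac{6}{5} + \frac{1}{5} \left(- \frac{3}{8}\right) = - \frac{6}{5} - \frac{3}{40} = - \frac{51}{40} \approx -1.275$)
$a{\left(c \right)} = - \frac{1}{4 \left(- \frac{51}{40} + c\right)}$ ($a{\left(c \right)} = - \frac{1}{4 \left(c - \frac{51}{40}\right)} = - \frac{1}{4 \left(- \frac{51}{40} + c\right)}$)
$42 - 47 a{\left(-2 \right)} = 42 - 47 \left(- \frac{10}{-51 + 40 \left(-2\right)}\right) = 42 - 47 \left(- \frac{10}{-51 - 80}\right) = 42 - 47 \left(- \frac{10}{-131}\right) = 42 - 47 \left(\left(-10\right) \left(- \frac{1}{131}\right)\right) = 42 - \frac{470}{131} = \frac{5032}{131}$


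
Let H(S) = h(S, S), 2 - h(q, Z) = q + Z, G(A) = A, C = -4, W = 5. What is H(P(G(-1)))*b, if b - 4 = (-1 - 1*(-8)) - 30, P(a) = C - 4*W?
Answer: -950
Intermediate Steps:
P(a) = -24 (P(a) = -4 - 4*5 = -4 - 20 = -24)
h(q, Z) = 2 - Z - q (h(q, Z) = 2 - (q + Z) = 2 - (Z + q) = 2 + (-Z - q) = 2 - Z - q)
H(S) = 2 - 2*S (H(S) = 2 - S - S = 2 - 2*S)
b = -19 (b = 4 + ((-1 - 1*(-8)) - 30) = 4 + ((-1 + 8) - 30) = 4 + (7 - 30) = 4 - 23 = -19)
H(P(G(-1)))*b = (2 - 2*(-24))*(-19) = (2 + 48)*(-19) = 50*(-19) = -950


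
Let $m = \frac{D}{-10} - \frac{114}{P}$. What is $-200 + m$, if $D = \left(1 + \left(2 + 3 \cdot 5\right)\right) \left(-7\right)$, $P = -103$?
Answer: $- \frac{95941}{515} \approx -186.29$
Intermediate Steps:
$D = -126$ ($D = \left(1 + \left(2 + 15\right)\right) \left(-7\right) = \left(1 + 17\right) \left(-7\right) = 18 \left(-7\right) = -126$)
$m = \frac{7059}{515}$ ($m = - \frac{126}{-10} - \frac{114}{-103} = \left(-126\right) \left(- \frac{1}{10}\right) - - \frac{114}{103} = \frac{63}{5} + \frac{114}{103} = \frac{7059}{515} \approx 13.707$)
$-200 + m = -200 + \frac{7059}{515} = - \frac{95941}{515}$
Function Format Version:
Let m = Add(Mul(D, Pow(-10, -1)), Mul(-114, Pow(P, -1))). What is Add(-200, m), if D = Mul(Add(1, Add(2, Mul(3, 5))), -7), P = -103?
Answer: Rational(-95941, 515) ≈ -186.29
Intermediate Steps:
D = -126 (D = Mul(Add(1, Add(2, 15)), -7) = Mul(Add(1, 17), -7) = Mul(18, -7) = -126)
m = Rational(7059, 515) (m = Add(Mul(-126, Pow(-10, -1)), Mul(-114, Pow(-103, -1))) = Add(Mul(-126, Rational(-1, 10)), Mul(-114, Rational(-1, 103))) = Add(Rational(63, 5), Rational(114, 103)) = Rational(7059, 515) ≈ 13.707)
Add(-200, m) = Add(-200, Rational(7059, 515)) = Rational(-95941, 515)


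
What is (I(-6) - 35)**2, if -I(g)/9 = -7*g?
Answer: 170569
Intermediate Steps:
I(g) = 63*g (I(g) = -(-63)*g = 63*g)
(I(-6) - 35)**2 = (63*(-6) - 35)**2 = (-378 - 35)**2 = (-413)**2 = 170569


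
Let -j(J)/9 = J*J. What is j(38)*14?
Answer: -181944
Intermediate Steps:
j(J) = -9*J² (j(J) = -9*J*J = -9*J²)
j(38)*14 = -9*38²*14 = -9*1444*14 = -12996*14 = -181944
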